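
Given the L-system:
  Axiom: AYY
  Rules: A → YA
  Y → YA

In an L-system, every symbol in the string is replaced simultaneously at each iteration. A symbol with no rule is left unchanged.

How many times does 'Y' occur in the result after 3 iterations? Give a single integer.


Step 0: AYY  (2 'Y')
Step 1: YAYAYA  (3 'Y')
Step 2: YAYAYAYAYAYA  (6 'Y')
Step 3: YAYAYAYAYAYAYAYAYAYAYAYA  (12 'Y')

Answer: 12


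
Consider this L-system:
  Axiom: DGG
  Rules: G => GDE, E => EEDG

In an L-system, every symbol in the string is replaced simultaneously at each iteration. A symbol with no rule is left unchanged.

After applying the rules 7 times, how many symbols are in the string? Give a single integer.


Step 0: length = 3
Step 1: length = 7
Step 2: length = 17
Step 3: length = 43
Step 4: length = 111
Step 5: length = 289
Step 6: length = 755
Step 7: length = 1975

Answer: 1975


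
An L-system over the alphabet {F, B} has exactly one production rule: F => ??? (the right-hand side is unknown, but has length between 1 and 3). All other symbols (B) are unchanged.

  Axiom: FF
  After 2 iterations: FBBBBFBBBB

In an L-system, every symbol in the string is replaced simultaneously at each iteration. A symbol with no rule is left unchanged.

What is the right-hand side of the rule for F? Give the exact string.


Trying F => FBB:
  Step 0: FF
  Step 1: FBBFBB
  Step 2: FBBBBFBBBB
Matches the given result.

Answer: FBB


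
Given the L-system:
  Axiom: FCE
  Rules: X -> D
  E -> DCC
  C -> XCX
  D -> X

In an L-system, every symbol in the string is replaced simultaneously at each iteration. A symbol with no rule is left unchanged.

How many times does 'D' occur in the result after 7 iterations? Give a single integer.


Step 0: FCE  (0 'D')
Step 1: FXCXDCC  (1 'D')
Step 2: FDXCXDXXCXXCX  (2 'D')
Step 3: FXDXCXDXDDXCXDDXCXD  (7 'D')
Step 4: FDXDXCXDXDXXDXCXDXXDXCXDX  (8 'D')
Step 5: FXDXDXCXDXDXDDXDXCXDXDDXDXCXDXD  (13 'D')
Step 6: FDXDXDXCXDXDXDXXDXDXCXDXDXXDXDXCXDXDX  (14 'D')
Step 7: FXDXDXDXCXDXDXDXDDXDXDXCXDXDXDDXDXDXCXDXDXD  (19 'D')

Answer: 19


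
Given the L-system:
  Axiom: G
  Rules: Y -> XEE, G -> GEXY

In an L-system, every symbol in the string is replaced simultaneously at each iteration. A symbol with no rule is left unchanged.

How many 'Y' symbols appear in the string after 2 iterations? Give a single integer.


Step 0: G  (0 'Y')
Step 1: GEXY  (1 'Y')
Step 2: GEXYEXXEE  (1 'Y')

Answer: 1


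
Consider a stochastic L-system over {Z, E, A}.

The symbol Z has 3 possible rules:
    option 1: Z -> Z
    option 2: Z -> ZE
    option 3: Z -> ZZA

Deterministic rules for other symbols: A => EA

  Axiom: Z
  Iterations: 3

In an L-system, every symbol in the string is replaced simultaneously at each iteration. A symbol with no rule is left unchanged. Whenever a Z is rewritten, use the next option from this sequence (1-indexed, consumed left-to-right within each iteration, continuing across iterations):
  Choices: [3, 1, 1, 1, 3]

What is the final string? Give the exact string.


Answer: ZZZAEEA

Derivation:
Step 0: Z
Step 1: ZZA  (used choices [3])
Step 2: ZZEA  (used choices [1, 1])
Step 3: ZZZAEEA  (used choices [1, 3])


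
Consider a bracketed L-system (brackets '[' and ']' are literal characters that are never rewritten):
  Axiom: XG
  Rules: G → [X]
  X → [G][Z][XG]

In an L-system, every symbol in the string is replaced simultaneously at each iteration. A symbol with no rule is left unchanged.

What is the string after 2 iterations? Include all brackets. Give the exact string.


Answer: [[X]][Z][[G][Z][XG][X]][[G][Z][XG]]

Derivation:
Step 0: XG
Step 1: [G][Z][XG][X]
Step 2: [[X]][Z][[G][Z][XG][X]][[G][Z][XG]]


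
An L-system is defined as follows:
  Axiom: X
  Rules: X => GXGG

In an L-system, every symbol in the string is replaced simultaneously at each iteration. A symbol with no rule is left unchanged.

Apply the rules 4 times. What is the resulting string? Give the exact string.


Answer: GGGGXGGGGGGGG

Derivation:
Step 0: X
Step 1: GXGG
Step 2: GGXGGGG
Step 3: GGGXGGGGGG
Step 4: GGGGXGGGGGGGG


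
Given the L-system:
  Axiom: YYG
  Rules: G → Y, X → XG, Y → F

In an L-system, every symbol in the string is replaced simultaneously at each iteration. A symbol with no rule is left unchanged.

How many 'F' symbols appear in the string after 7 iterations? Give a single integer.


Answer: 3

Derivation:
Step 0: YYG  (0 'F')
Step 1: FFY  (2 'F')
Step 2: FFF  (3 'F')
Step 3: FFF  (3 'F')
Step 4: FFF  (3 'F')
Step 5: FFF  (3 'F')
Step 6: FFF  (3 'F')
Step 7: FFF  (3 'F')


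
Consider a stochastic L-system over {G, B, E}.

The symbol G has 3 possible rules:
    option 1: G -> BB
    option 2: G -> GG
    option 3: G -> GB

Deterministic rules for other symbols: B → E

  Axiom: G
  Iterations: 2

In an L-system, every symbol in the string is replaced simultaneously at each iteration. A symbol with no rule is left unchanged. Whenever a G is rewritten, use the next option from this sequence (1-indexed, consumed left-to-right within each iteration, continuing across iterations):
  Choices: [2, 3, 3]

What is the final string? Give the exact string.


Answer: GBGB

Derivation:
Step 0: G
Step 1: GG  (used choices [2])
Step 2: GBGB  (used choices [3, 3])


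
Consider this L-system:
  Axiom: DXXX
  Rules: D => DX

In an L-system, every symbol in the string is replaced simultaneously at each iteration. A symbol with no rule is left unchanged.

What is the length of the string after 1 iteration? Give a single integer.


Answer: 5

Derivation:
Step 0: length = 4
Step 1: length = 5


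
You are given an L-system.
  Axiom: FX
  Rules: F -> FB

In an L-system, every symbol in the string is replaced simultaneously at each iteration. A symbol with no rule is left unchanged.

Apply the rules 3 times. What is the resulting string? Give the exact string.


Step 0: FX
Step 1: FBX
Step 2: FBBX
Step 3: FBBBX

Answer: FBBBX


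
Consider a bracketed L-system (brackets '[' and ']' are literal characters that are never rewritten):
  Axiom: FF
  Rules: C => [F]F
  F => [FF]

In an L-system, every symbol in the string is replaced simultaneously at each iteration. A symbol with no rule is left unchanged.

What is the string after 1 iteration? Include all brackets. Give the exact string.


Answer: [FF][FF]

Derivation:
Step 0: FF
Step 1: [FF][FF]


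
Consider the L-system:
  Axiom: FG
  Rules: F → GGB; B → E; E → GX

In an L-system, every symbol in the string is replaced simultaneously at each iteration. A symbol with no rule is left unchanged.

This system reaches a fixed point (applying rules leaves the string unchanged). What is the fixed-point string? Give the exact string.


Answer: GGGXG

Derivation:
Step 0: FG
Step 1: GGBG
Step 2: GGEG
Step 3: GGGXG
Step 4: GGGXG  (unchanged — fixed point at step 3)


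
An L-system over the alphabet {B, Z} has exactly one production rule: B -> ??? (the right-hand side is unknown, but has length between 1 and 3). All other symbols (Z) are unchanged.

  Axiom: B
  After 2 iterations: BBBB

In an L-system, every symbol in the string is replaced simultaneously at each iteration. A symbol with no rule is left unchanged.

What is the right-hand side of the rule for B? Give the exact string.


Answer: BB

Derivation:
Trying B -> BB:
  Step 0: B
  Step 1: BB
  Step 2: BBBB
Matches the given result.


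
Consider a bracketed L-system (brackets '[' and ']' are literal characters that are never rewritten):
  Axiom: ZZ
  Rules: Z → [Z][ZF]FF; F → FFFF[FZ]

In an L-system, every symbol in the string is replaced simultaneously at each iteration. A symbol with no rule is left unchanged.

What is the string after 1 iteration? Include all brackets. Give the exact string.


Answer: [Z][ZF]FF[Z][ZF]FF

Derivation:
Step 0: ZZ
Step 1: [Z][ZF]FF[Z][ZF]FF


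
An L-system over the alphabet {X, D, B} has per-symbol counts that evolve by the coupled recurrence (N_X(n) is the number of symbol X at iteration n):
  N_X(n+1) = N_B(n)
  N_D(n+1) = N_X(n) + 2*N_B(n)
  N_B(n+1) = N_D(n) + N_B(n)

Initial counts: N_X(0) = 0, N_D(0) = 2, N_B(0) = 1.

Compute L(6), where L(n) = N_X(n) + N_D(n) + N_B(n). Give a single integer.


Step 0: N_X=0, N_D=2, N_B=1, L=3
Step 1: N_X=1, N_D=2, N_B=3, L=6
Step 2: N_X=3, N_D=7, N_B=5, L=15
Step 3: N_X=5, N_D=13, N_B=12, L=30
Step 4: N_X=12, N_D=29, N_B=25, L=66
Step 5: N_X=25, N_D=62, N_B=54, L=141
Step 6: N_X=54, N_D=133, N_B=116, L=303

Answer: 303


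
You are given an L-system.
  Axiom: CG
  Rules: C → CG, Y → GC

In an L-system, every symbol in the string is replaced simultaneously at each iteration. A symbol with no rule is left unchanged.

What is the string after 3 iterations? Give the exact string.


Answer: CGGGG

Derivation:
Step 0: CG
Step 1: CGG
Step 2: CGGG
Step 3: CGGGG


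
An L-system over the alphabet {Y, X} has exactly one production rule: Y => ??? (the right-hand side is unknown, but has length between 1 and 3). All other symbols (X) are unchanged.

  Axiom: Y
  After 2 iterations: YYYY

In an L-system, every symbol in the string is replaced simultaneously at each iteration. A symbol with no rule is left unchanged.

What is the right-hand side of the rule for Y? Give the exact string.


Answer: YY

Derivation:
Trying Y => YY:
  Step 0: Y
  Step 1: YY
  Step 2: YYYY
Matches the given result.


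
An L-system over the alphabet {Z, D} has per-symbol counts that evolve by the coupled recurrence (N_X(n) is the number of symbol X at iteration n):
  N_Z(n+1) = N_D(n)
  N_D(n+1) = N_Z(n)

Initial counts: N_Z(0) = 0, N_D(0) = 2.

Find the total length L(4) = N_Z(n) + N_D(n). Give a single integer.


Step 0: N_Z=0, N_D=2, L=2
Step 1: N_Z=2, N_D=0, L=2
Step 2: N_Z=0, N_D=2, L=2
Step 3: N_Z=2, N_D=0, L=2
Step 4: N_Z=0, N_D=2, L=2

Answer: 2


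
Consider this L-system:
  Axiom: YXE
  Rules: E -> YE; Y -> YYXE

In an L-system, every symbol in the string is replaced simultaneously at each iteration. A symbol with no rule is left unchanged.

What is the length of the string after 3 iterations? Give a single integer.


Answer: 47

Derivation:
Step 0: length = 3
Step 1: length = 7
Step 2: length = 18
Step 3: length = 47


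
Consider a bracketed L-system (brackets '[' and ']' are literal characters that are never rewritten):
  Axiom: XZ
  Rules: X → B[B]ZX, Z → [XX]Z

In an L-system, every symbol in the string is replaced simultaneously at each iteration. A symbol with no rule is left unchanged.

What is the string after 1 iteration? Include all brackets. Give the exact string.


Step 0: XZ
Step 1: B[B]ZX[XX]Z

Answer: B[B]ZX[XX]Z


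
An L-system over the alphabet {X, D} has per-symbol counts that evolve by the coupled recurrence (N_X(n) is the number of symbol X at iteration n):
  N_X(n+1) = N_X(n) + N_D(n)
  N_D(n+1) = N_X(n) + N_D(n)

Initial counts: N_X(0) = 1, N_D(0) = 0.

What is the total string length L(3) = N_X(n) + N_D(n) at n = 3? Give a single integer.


Step 0: N_X=1, N_D=0, L=1
Step 1: N_X=1, N_D=1, L=2
Step 2: N_X=2, N_D=2, L=4
Step 3: N_X=4, N_D=4, L=8

Answer: 8


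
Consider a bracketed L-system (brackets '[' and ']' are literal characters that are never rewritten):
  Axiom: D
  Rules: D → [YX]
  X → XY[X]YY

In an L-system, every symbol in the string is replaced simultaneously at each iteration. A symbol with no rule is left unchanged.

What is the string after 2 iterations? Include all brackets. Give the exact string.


Step 0: D
Step 1: [YX]
Step 2: [YXY[X]YY]

Answer: [YXY[X]YY]


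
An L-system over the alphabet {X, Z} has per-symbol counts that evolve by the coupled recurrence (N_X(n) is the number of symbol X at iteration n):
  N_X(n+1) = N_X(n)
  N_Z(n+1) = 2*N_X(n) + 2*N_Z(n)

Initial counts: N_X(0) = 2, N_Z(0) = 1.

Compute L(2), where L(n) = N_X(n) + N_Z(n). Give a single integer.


Answer: 18

Derivation:
Step 0: N_X=2, N_Z=1, L=3
Step 1: N_X=2, N_Z=6, L=8
Step 2: N_X=2, N_Z=16, L=18


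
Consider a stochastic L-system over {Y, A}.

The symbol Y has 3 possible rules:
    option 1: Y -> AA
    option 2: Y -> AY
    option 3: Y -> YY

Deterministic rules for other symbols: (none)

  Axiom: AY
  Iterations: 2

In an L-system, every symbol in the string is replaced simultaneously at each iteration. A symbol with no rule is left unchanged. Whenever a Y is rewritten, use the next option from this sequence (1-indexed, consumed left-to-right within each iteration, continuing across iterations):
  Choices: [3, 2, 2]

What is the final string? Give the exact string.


Answer: AAYAY

Derivation:
Step 0: AY
Step 1: AYY  (used choices [3])
Step 2: AAYAY  (used choices [2, 2])


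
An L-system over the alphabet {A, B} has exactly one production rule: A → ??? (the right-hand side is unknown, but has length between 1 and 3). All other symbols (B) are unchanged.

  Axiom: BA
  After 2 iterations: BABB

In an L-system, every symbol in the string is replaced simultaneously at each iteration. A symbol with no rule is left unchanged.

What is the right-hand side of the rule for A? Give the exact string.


Trying A → AB:
  Step 0: BA
  Step 1: BAB
  Step 2: BABB
Matches the given result.

Answer: AB


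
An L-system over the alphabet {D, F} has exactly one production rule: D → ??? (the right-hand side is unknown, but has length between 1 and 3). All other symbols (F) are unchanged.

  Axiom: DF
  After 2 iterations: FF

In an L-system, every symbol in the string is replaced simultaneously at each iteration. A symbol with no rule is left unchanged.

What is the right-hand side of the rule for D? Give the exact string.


Answer: F

Derivation:
Trying D → F:
  Step 0: DF
  Step 1: FF
  Step 2: FF
Matches the given result.


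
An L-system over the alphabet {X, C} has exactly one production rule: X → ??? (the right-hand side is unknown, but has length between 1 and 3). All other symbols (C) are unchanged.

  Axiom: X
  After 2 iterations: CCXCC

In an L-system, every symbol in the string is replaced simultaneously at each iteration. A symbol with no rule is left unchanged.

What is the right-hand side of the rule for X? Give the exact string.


Answer: CXC

Derivation:
Trying X → CXC:
  Step 0: X
  Step 1: CXC
  Step 2: CCXCC
Matches the given result.


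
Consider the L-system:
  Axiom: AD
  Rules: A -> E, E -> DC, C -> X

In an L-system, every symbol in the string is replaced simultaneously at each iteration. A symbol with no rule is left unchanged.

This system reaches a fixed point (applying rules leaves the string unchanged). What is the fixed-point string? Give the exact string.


Answer: DXD

Derivation:
Step 0: AD
Step 1: ED
Step 2: DCD
Step 3: DXD
Step 4: DXD  (unchanged — fixed point at step 3)


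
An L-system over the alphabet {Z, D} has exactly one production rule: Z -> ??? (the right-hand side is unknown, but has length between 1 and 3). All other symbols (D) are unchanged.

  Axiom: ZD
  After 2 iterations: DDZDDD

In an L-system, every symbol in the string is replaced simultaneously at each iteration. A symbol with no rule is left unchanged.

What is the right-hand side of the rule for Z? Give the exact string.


Trying Z -> DZD:
  Step 0: ZD
  Step 1: DZDD
  Step 2: DDZDDD
Matches the given result.

Answer: DZD


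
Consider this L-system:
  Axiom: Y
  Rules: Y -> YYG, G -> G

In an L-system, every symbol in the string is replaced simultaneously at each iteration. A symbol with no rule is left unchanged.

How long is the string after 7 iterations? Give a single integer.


Answer: 255

Derivation:
Step 0: length = 1
Step 1: length = 3
Step 2: length = 7
Step 3: length = 15
Step 4: length = 31
Step 5: length = 63
Step 6: length = 127
Step 7: length = 255


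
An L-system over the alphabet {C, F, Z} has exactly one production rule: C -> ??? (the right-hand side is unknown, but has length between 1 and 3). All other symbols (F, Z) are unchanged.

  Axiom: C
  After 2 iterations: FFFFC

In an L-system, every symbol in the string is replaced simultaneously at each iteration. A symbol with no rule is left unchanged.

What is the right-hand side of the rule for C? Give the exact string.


Answer: FFC

Derivation:
Trying C -> FFC:
  Step 0: C
  Step 1: FFC
  Step 2: FFFFC
Matches the given result.


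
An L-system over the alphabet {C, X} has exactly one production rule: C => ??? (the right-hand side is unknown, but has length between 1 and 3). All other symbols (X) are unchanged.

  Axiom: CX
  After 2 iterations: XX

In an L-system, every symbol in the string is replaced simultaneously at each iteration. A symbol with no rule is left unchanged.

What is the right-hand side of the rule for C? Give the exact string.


Trying C => X:
  Step 0: CX
  Step 1: XX
  Step 2: XX
Matches the given result.

Answer: X


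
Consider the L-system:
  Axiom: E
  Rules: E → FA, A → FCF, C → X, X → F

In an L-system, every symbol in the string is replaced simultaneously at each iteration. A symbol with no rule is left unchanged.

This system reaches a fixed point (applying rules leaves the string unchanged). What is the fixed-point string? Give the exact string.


Step 0: E
Step 1: FA
Step 2: FFCF
Step 3: FFXF
Step 4: FFFF
Step 5: FFFF  (unchanged — fixed point at step 4)

Answer: FFFF


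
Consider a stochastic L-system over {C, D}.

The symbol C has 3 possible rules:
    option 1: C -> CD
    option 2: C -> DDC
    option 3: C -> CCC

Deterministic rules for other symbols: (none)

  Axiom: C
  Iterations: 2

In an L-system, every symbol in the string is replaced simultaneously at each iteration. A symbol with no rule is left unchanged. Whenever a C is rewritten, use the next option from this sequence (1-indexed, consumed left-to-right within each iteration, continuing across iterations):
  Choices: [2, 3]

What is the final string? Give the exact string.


Step 0: C
Step 1: DDC  (used choices [2])
Step 2: DDCCC  (used choices [3])

Answer: DDCCC


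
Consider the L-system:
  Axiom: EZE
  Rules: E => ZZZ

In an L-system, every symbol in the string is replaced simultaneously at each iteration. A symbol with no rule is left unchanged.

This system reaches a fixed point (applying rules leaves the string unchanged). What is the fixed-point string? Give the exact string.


Answer: ZZZZZZZ

Derivation:
Step 0: EZE
Step 1: ZZZZZZZ
Step 2: ZZZZZZZ  (unchanged — fixed point at step 1)


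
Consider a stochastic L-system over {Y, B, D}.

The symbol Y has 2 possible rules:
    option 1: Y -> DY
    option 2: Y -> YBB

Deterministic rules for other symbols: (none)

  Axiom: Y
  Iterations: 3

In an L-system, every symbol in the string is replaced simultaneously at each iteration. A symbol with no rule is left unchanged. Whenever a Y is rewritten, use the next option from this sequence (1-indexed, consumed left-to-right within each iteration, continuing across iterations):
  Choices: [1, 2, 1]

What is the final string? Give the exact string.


Step 0: Y
Step 1: DY  (used choices [1])
Step 2: DYBB  (used choices [2])
Step 3: DDYBB  (used choices [1])

Answer: DDYBB


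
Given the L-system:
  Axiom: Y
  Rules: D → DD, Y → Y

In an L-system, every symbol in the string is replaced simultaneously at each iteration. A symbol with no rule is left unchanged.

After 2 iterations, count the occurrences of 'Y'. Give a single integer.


Answer: 1

Derivation:
Step 0: Y  (1 'Y')
Step 1: Y  (1 'Y')
Step 2: Y  (1 'Y')


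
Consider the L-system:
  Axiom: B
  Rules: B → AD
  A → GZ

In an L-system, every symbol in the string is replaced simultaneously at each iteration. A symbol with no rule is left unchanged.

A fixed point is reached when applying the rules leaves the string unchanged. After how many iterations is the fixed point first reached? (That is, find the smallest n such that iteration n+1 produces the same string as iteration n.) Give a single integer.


Answer: 2

Derivation:
Step 0: B
Step 1: AD
Step 2: GZD
Step 3: GZD  (unchanged — fixed point at step 2)


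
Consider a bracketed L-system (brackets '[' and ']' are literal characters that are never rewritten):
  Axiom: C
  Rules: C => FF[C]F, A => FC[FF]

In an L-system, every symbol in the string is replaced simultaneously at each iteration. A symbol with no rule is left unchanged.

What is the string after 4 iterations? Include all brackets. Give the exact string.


Step 0: C
Step 1: FF[C]F
Step 2: FF[FF[C]F]F
Step 3: FF[FF[FF[C]F]F]F
Step 4: FF[FF[FF[FF[C]F]F]F]F

Answer: FF[FF[FF[FF[C]F]F]F]F


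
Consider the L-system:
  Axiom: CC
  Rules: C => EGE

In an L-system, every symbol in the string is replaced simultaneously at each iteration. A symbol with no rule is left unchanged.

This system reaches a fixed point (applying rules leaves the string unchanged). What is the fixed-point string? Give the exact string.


Answer: EGEEGE

Derivation:
Step 0: CC
Step 1: EGEEGE
Step 2: EGEEGE  (unchanged — fixed point at step 1)


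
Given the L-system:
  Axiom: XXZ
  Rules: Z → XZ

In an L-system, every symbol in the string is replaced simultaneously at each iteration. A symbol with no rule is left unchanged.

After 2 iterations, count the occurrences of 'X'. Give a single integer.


Step 0: XXZ  (2 'X')
Step 1: XXXZ  (3 'X')
Step 2: XXXXZ  (4 'X')

Answer: 4


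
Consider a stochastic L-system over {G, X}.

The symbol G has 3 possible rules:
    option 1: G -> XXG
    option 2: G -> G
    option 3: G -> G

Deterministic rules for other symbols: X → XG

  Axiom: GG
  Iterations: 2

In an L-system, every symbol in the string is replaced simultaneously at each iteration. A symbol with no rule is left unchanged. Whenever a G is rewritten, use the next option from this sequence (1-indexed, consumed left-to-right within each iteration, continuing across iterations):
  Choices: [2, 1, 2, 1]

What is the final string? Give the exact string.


Answer: GXGXGXXG

Derivation:
Step 0: GG
Step 1: GXXG  (used choices [2, 1])
Step 2: GXGXGXXG  (used choices [2, 1])


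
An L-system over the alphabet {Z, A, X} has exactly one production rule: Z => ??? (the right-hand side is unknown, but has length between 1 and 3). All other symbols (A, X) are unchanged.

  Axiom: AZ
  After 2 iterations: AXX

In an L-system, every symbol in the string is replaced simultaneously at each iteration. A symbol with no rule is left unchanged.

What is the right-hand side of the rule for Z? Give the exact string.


Answer: XX

Derivation:
Trying Z => XX:
  Step 0: AZ
  Step 1: AXX
  Step 2: AXX
Matches the given result.


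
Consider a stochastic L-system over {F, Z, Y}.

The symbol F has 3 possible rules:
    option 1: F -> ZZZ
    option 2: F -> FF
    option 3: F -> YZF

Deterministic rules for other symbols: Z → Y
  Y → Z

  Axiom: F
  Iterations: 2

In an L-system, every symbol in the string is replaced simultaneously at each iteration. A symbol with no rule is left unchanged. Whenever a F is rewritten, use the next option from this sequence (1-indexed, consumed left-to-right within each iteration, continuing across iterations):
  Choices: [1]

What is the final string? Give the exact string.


Step 0: F
Step 1: ZZZ  (used choices [1])
Step 2: YYY  (used choices [])

Answer: YYY


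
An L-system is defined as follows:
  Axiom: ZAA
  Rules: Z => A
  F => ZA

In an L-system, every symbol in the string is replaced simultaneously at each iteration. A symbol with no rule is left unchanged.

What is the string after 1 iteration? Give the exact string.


Step 0: ZAA
Step 1: AAA

Answer: AAA


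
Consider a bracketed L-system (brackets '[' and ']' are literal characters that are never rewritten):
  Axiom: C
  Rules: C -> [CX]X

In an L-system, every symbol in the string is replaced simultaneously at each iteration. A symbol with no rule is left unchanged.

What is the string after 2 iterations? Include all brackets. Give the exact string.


Step 0: C
Step 1: [CX]X
Step 2: [[CX]XX]X

Answer: [[CX]XX]X


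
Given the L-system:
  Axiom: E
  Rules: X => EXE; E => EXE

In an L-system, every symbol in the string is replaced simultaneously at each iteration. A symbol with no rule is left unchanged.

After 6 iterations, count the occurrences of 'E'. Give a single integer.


Step 0: E  (1 'E')
Step 1: EXE  (2 'E')
Step 2: EXEEXEEXE  (6 'E')
Step 3: EXEEXEEXEEXEEXEEXEEXEEXEEXE  (18 'E')
Step 4: EXEEXEEXEEXEEXEEXEEXEEXEEXEEXEEXEEXEEXEEXEEXEEXEEXEEXEEXEEXEEXEEXEEXEEXEEXEEXEEXE  (54 'E')
Step 5: EXEEXEEXEEXEEXEEXEEXEEXEEXEEXEEXEEXEEXEEXEEXEEXEEXEEXEEXEEXEEXEEXEEXEEXEEXEEXEEXEEXEEXEEXEEXEEXEEXEEXEEXEEXEEXEEXEEXEEXEEXEEXEEXEEXEEXEEXEEXEEXEEXEEXEEXEEXEEXEEXEEXEEXEEXEEXEEXEEXEEXEEXEEXEEXEEXEEXEEXEEXEEXEEXEEXEEXEEXEEXEEXEEXEEXEEXEEXEEXEEXE  (162 'E')
Step 6: EXEEXEEXEEXEEXEEXEEXEEXEEXEEXEEXEEXEEXEEXEEXEEXEEXEEXEEXEEXEEXEEXEEXEEXEEXEEXEEXEEXEEXEEXEEXEEXEEXEEXEEXEEXEEXEEXEEXEEXEEXEEXEEXEEXEEXEEXEEXEEXEEXEEXEEXEEXEEXEEXEEXEEXEEXEEXEEXEEXEEXEEXEEXEEXEEXEEXEEXEEXEEXEEXEEXEEXEEXEEXEEXEEXEEXEEXEEXEEXEEXEEXEEXEEXEEXEEXEEXEEXEEXEEXEEXEEXEEXEEXEEXEEXEEXEEXEEXEEXEEXEEXEEXEEXEEXEEXEEXEEXEEXEEXEEXEEXEEXEEXEEXEEXEEXEEXEEXEEXEEXEEXEEXEEXEEXEEXEEXEEXEEXEEXEEXEEXEEXEEXEEXEEXEEXEEXEEXEEXEEXEEXEEXEEXEEXEEXEEXEEXEEXEEXEEXEEXEEXEEXEEXEEXEEXEEXEEXEEXEEXEEXEEXEEXEEXEEXEEXEEXEEXEEXEEXEEXEEXEEXEEXEEXEEXEEXEEXEEXEEXEEXEEXEEXEEXEEXEEXEEXEEXEEXEEXEEXEEXEEXEEXEEXEEXEEXEEXEEXEEXEEXEEXEEXEEXEEXEEXEEXEEXEEXEEXEEXEEXEEXEEXEEXEEXEEXEEXEEXEEXEEXEEXEEXEEXEEXEEXEEXEEXEEXEEXEEXEEXEEXEEXEEXEEXEEXEEXEEXEEXEEXEEXE  (486 'E')

Answer: 486


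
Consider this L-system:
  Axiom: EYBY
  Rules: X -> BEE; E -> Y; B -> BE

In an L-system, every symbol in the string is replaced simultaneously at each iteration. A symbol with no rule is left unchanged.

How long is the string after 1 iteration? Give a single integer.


Step 0: length = 4
Step 1: length = 5

Answer: 5


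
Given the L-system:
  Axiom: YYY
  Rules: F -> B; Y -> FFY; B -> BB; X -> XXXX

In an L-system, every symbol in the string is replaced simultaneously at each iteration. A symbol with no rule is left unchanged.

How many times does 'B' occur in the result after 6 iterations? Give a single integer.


Answer: 186

Derivation:
Step 0: YYY  (0 'B')
Step 1: FFYFFYFFY  (0 'B')
Step 2: BBFFYBBFFYBBFFY  (6 'B')
Step 3: BBBBBBFFYBBBBBBFFYBBBBBBFFY  (18 'B')
Step 4: BBBBBBBBBBBBBBFFYBBBBBBBBBBBBBBFFYBBBBBBBBBBBBBBFFY  (42 'B')
Step 5: BBBBBBBBBBBBBBBBBBBBBBBBBBBBBBFFYBBBBBBBBBBBBBBBBBBBBBBBBBBBBBBFFYBBBBBBBBBBBBBBBBBBBBBBBBBBBBBBFFY  (90 'B')
Step 6: BBBBBBBBBBBBBBBBBBBBBBBBBBBBBBBBBBBBBBBBBBBBBBBBBBBBBBBBBBBBBBFFYBBBBBBBBBBBBBBBBBBBBBBBBBBBBBBBBBBBBBBBBBBBBBBBBBBBBBBBBBBBBBBFFYBBBBBBBBBBBBBBBBBBBBBBBBBBBBBBBBBBBBBBBBBBBBBBBBBBBBBBBBBBBBBBFFY  (186 'B')


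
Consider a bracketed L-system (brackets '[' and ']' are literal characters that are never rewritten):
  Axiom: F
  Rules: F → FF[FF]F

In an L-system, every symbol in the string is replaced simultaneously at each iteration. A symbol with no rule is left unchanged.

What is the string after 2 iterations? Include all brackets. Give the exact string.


Answer: FF[FF]FFF[FF]F[FF[FF]FFF[FF]F]FF[FF]F

Derivation:
Step 0: F
Step 1: FF[FF]F
Step 2: FF[FF]FFF[FF]F[FF[FF]FFF[FF]F]FF[FF]F


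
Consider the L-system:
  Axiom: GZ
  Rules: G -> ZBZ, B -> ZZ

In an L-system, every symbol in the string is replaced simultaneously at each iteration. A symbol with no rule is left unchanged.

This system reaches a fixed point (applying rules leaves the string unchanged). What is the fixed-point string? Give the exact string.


Step 0: GZ
Step 1: ZBZZ
Step 2: ZZZZZ
Step 3: ZZZZZ  (unchanged — fixed point at step 2)

Answer: ZZZZZ


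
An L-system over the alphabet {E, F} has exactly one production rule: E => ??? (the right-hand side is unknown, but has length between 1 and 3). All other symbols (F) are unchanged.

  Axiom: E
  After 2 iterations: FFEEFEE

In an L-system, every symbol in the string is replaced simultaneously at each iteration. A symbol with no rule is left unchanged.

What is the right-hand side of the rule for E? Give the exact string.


Trying E => FEE:
  Step 0: E
  Step 1: FEE
  Step 2: FFEEFEE
Matches the given result.

Answer: FEE


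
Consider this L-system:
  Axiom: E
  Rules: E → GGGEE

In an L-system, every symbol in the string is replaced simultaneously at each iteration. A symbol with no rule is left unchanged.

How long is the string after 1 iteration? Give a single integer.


Answer: 5

Derivation:
Step 0: length = 1
Step 1: length = 5


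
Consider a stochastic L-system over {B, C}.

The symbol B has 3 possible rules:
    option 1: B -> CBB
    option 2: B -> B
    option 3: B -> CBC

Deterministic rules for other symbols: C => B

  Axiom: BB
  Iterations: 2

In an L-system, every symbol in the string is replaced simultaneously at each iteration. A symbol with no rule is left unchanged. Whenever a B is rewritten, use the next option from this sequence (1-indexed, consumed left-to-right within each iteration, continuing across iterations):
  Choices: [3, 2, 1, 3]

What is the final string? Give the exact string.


Answer: BCBBBCBC

Derivation:
Step 0: BB
Step 1: CBCB  (used choices [3, 2])
Step 2: BCBBBCBC  (used choices [1, 3])


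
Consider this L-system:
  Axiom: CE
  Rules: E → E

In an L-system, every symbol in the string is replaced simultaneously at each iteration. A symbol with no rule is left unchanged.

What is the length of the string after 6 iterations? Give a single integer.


Step 0: length = 2
Step 1: length = 2
Step 2: length = 2
Step 3: length = 2
Step 4: length = 2
Step 5: length = 2
Step 6: length = 2

Answer: 2


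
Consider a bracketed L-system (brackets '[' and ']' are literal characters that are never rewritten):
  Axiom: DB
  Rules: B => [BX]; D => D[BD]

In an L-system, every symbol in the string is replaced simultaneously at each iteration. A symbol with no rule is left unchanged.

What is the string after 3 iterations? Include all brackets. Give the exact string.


Answer: D[BD][[BX]D[BD]][[[BX]X]D[BD][[BX]D[BD]]][[[BX]X]X]

Derivation:
Step 0: DB
Step 1: D[BD][BX]
Step 2: D[BD][[BX]D[BD]][[BX]X]
Step 3: D[BD][[BX]D[BD]][[[BX]X]D[BD][[BX]D[BD]]][[[BX]X]X]


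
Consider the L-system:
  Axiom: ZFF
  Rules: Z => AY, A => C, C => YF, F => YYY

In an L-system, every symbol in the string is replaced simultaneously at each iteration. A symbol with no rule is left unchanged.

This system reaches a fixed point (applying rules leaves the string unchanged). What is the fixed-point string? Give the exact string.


Step 0: ZFF
Step 1: AYYYYYYY
Step 2: CYYYYYYY
Step 3: YFYYYYYYY
Step 4: YYYYYYYYYYY
Step 5: YYYYYYYYYYY  (unchanged — fixed point at step 4)

Answer: YYYYYYYYYYY


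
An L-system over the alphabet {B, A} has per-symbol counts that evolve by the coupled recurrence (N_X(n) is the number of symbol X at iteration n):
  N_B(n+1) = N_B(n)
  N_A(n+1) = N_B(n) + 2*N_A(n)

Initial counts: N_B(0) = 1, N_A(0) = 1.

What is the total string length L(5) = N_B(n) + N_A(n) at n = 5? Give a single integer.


Answer: 64

Derivation:
Step 0: N_B=1, N_A=1, L=2
Step 1: N_B=1, N_A=3, L=4
Step 2: N_B=1, N_A=7, L=8
Step 3: N_B=1, N_A=15, L=16
Step 4: N_B=1, N_A=31, L=32
Step 5: N_B=1, N_A=63, L=64


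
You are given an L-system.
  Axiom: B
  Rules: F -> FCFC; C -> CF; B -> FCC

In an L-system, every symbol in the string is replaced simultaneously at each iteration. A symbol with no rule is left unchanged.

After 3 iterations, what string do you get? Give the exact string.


Answer: FCFCCFFCFCCFCFFCFCCFFCFC

Derivation:
Step 0: B
Step 1: FCC
Step 2: FCFCCFCF
Step 3: FCFCCFFCFCCFCFFCFCCFFCFC


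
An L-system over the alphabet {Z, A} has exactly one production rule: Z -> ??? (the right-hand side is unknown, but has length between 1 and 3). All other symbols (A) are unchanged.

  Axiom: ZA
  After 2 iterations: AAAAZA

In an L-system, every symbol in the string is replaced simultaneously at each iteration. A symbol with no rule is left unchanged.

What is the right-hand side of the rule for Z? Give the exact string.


Answer: AAZ

Derivation:
Trying Z -> AAZ:
  Step 0: ZA
  Step 1: AAZA
  Step 2: AAAAZA
Matches the given result.


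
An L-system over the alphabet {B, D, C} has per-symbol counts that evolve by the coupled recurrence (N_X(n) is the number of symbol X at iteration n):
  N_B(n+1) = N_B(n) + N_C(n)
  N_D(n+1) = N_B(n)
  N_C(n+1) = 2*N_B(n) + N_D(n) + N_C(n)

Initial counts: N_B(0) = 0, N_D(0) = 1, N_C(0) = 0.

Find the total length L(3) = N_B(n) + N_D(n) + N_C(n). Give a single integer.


Answer: 6

Derivation:
Step 0: N_B=0, N_D=1, N_C=0, L=1
Step 1: N_B=0, N_D=0, N_C=1, L=1
Step 2: N_B=1, N_D=0, N_C=1, L=2
Step 3: N_B=2, N_D=1, N_C=3, L=6


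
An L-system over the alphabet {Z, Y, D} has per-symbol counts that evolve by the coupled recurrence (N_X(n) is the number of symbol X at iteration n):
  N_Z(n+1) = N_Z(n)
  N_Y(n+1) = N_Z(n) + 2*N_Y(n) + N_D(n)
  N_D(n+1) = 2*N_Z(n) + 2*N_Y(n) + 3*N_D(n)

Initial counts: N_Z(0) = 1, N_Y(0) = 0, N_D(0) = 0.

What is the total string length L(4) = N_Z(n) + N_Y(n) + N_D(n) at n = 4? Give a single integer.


Answer: 256

Derivation:
Step 0: N_Z=1, N_Y=0, N_D=0, L=1
Step 1: N_Z=1, N_Y=1, N_D=2, L=4
Step 2: N_Z=1, N_Y=5, N_D=10, L=16
Step 3: N_Z=1, N_Y=21, N_D=42, L=64
Step 4: N_Z=1, N_Y=85, N_D=170, L=256


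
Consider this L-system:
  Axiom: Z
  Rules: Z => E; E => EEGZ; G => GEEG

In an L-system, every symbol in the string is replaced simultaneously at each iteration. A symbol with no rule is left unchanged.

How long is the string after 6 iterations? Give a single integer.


Step 0: length = 1
Step 1: length = 1
Step 2: length = 4
Step 3: length = 13
Step 4: length = 46
Step 5: length = 163
Step 6: length = 580

Answer: 580


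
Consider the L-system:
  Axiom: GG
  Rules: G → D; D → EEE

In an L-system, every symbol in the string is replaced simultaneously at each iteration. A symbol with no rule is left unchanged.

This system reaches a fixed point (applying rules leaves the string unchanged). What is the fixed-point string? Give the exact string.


Answer: EEEEEE

Derivation:
Step 0: GG
Step 1: DD
Step 2: EEEEEE
Step 3: EEEEEE  (unchanged — fixed point at step 2)


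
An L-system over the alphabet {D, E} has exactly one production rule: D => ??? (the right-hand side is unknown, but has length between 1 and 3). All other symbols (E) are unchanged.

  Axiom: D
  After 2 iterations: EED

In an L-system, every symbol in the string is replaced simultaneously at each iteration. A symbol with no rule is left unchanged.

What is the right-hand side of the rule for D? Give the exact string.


Trying D => ED:
  Step 0: D
  Step 1: ED
  Step 2: EED
Matches the given result.

Answer: ED


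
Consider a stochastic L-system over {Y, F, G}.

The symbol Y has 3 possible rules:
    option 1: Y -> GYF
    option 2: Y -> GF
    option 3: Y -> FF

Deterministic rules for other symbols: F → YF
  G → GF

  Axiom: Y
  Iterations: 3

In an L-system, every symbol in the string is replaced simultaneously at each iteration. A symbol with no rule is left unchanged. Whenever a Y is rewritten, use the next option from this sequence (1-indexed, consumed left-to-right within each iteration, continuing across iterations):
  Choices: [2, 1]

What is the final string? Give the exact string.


Step 0: Y
Step 1: GF  (used choices [2])
Step 2: GFYF  (used choices [])
Step 3: GFYFGYFYF  (used choices [1])

Answer: GFYFGYFYF


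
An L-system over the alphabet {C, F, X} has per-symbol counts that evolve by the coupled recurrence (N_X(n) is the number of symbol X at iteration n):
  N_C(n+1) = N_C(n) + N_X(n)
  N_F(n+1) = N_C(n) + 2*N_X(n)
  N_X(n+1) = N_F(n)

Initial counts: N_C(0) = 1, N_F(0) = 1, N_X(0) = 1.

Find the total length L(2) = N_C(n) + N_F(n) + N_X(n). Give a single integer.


Answer: 10

Derivation:
Step 0: N_C=1, N_F=1, N_X=1, L=3
Step 1: N_C=2, N_F=3, N_X=1, L=6
Step 2: N_C=3, N_F=4, N_X=3, L=10


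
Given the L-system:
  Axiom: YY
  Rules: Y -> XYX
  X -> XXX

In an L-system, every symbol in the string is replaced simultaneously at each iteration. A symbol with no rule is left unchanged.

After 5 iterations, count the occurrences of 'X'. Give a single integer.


Answer: 484

Derivation:
Step 0: YY  (0 'X')
Step 1: XYXXYX  (4 'X')
Step 2: XXXXYXXXXXXXXYXXXX  (16 'X')
Step 3: XXXXXXXXXXXXXYXXXXXXXXXXXXXXXXXXXXXXXXXXYXXXXXXXXXXXXX  (52 'X')
Step 4: XXXXXXXXXXXXXXXXXXXXXXXXXXXXXXXXXXXXXXXXYXXXXXXXXXXXXXXXXXXXXXXXXXXXXXXXXXXXXXXXXXXXXXXXXXXXXXXXXXXXXXXXXXXXXXXXXXXXXXXXXYXXXXXXXXXXXXXXXXXXXXXXXXXXXXXXXXXXXXXXXX  (160 'X')
Step 5: XXXXXXXXXXXXXXXXXXXXXXXXXXXXXXXXXXXXXXXXXXXXXXXXXXXXXXXXXXXXXXXXXXXXXXXXXXXXXXXXXXXXXXXXXXXXXXXXXXXXXXXXXXXXXXXXXXXXXXXXXYXXXXXXXXXXXXXXXXXXXXXXXXXXXXXXXXXXXXXXXXXXXXXXXXXXXXXXXXXXXXXXXXXXXXXXXXXXXXXXXXXXXXXXXXXXXXXXXXXXXXXXXXXXXXXXXXXXXXXXXXXXXXXXXXXXXXXXXXXXXXXXXXXXXXXXXXXXXXXXXXXXXXXXXXXXXXXXXXXXXXXXXXXXXXXXXXXXXXXXXXXXXXXXXXXXXXXXXXXXXXXXXXXXXXXXXXXXXXXXXXXXYXXXXXXXXXXXXXXXXXXXXXXXXXXXXXXXXXXXXXXXXXXXXXXXXXXXXXXXXXXXXXXXXXXXXXXXXXXXXXXXXXXXXXXXXXXXXXXXXXXXXXXXXXXXXXXXXXXXXXXXXX  (484 'X')


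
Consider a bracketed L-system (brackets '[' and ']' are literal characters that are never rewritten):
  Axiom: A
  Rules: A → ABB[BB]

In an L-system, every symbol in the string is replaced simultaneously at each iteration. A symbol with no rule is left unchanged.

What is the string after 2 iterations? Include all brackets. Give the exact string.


Answer: ABB[BB]BB[BB]

Derivation:
Step 0: A
Step 1: ABB[BB]
Step 2: ABB[BB]BB[BB]


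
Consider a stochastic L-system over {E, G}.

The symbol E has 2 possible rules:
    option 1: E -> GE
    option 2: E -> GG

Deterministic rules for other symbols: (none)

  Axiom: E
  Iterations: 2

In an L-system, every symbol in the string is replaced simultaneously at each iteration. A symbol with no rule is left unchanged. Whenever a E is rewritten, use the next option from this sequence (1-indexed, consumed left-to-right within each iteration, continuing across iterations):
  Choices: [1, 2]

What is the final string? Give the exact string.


Step 0: E
Step 1: GE  (used choices [1])
Step 2: GGG  (used choices [2])

Answer: GGG


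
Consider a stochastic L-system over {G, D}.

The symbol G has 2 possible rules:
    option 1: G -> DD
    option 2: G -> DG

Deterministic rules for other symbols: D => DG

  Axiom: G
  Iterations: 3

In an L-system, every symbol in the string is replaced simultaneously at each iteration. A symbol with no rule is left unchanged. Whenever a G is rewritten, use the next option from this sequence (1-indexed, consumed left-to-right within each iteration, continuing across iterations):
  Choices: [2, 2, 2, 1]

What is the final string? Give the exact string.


Step 0: G
Step 1: DG  (used choices [2])
Step 2: DGDG  (used choices [2])
Step 3: DGDGDGDD  (used choices [2, 1])

Answer: DGDGDGDD


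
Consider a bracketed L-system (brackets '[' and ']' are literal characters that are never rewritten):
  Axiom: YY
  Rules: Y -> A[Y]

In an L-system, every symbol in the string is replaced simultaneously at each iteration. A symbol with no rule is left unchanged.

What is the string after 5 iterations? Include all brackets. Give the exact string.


Answer: A[A[A[A[A[Y]]]]]A[A[A[A[A[Y]]]]]

Derivation:
Step 0: YY
Step 1: A[Y]A[Y]
Step 2: A[A[Y]]A[A[Y]]
Step 3: A[A[A[Y]]]A[A[A[Y]]]
Step 4: A[A[A[A[Y]]]]A[A[A[A[Y]]]]
Step 5: A[A[A[A[A[Y]]]]]A[A[A[A[A[Y]]]]]


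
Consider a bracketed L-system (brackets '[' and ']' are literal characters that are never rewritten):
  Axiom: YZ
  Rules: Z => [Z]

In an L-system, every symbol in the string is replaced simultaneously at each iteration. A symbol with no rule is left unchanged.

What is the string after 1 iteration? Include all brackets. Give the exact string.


Step 0: YZ
Step 1: Y[Z]

Answer: Y[Z]


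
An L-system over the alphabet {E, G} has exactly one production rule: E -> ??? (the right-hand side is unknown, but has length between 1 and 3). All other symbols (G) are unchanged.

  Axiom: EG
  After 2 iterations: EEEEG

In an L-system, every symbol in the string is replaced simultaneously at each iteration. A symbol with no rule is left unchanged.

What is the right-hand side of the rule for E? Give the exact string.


Trying E -> EE:
  Step 0: EG
  Step 1: EEG
  Step 2: EEEEG
Matches the given result.

Answer: EE
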